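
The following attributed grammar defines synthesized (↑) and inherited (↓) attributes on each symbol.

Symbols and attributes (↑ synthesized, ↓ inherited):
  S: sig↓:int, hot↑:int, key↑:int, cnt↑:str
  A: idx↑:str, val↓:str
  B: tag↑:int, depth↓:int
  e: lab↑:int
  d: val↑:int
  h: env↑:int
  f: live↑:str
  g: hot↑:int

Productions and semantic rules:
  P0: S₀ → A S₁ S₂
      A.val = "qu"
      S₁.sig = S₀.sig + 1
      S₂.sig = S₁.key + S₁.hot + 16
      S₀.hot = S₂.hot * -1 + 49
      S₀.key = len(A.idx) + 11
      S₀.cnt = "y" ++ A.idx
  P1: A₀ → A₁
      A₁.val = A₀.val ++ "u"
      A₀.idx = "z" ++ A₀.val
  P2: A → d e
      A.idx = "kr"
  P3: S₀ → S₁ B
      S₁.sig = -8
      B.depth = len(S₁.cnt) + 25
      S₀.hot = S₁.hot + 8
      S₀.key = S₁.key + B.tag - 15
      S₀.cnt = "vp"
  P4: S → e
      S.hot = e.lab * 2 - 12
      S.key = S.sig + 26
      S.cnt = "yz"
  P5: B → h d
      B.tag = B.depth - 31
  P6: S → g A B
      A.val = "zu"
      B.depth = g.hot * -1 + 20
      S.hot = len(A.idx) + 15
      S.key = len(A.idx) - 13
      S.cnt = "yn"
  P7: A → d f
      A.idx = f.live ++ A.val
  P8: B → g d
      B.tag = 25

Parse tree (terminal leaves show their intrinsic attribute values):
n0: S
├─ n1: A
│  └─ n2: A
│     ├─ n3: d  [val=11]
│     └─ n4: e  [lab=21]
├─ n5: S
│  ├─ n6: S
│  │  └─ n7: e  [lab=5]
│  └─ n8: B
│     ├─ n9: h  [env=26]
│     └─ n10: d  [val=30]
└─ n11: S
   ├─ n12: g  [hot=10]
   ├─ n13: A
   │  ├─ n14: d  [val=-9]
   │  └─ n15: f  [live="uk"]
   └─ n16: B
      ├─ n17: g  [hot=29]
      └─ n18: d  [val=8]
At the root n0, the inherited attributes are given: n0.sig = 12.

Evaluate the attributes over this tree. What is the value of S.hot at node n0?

30

1. n0.sig = 12  [given at root]
2. n1.val = "qu"  ["qu"]
3. n2.val = "quu"  [A₀.val ++ "u"]
4. n3.val = 11  [terminal]
5. n4.lab = 21  [terminal]
6. n2.idx = "kr"  ["kr"]
7. n1.idx = "zqu"  ["z" ++ A₀.val]
8. n5.sig = 13  [S₀.sig + 1]
9. n6.sig = -8  [-8]
10. n7.lab = 5  [terminal]
11. n6.hot = -2  [e.lab * 2 - 12]
12. n6.key = 18  [S.sig + 26]
13. n6.cnt = "yz"  ["yz"]
14. n8.depth = 27  [len(S₁.cnt) + 25]
15. n9.env = 26  [terminal]
16. n10.val = 30  [terminal]
17. n8.tag = -4  [B.depth - 31]
18. n5.hot = 6  [S₁.hot + 8]
19. n5.key = -1  [S₁.key + B.tag - 15]
20. n5.cnt = "vp"  ["vp"]
21. n11.sig = 21  [S₁.key + S₁.hot + 16]
22. n12.hot = 10  [terminal]
23. n13.val = "zu"  ["zu"]
24. n14.val = -9  [terminal]
25. n15.live = "uk"  [terminal]
26. n13.idx = "ukzu"  [f.live ++ A.val]
27. n16.depth = 10  [g.hot * -1 + 20]
28. n17.hot = 29  [terminal]
29. n18.val = 8  [terminal]
30. n16.tag = 25  [25]
31. n11.hot = 19  [len(A.idx) + 15]
32. n11.key = -9  [len(A.idx) - 13]
33. n11.cnt = "yn"  ["yn"]
34. n0.hot = 30  [S₂.hot * -1 + 49]
35. n0.key = 14  [len(A.idx) + 11]
36. n0.cnt = "yzqu"  ["y" ++ A.idx]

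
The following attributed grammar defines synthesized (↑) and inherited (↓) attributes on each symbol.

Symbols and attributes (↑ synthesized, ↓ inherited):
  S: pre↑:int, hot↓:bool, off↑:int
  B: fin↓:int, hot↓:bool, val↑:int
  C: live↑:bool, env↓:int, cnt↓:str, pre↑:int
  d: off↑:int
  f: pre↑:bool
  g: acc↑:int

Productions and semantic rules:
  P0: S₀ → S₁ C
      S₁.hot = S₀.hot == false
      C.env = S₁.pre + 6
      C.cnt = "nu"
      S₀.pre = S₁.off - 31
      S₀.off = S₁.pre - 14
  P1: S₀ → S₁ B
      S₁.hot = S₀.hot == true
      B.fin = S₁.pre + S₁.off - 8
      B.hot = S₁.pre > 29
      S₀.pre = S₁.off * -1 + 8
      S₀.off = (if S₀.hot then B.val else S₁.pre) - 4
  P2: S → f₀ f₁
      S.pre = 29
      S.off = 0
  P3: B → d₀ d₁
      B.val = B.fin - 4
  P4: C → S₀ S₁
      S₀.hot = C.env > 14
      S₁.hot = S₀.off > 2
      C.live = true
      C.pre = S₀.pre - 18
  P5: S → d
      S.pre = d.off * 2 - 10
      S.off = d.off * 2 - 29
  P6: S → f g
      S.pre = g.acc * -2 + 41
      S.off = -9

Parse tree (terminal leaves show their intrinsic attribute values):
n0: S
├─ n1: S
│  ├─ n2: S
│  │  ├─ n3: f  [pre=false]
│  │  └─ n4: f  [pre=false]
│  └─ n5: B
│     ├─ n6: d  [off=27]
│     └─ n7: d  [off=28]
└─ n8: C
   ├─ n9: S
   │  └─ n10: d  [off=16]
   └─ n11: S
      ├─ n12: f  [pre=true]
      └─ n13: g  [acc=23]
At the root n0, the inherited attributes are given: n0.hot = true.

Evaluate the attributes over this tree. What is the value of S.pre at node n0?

-6

1. n0.hot = true  [given at root]
2. n1.hot = false  [S₀.hot == false]
3. n2.hot = false  [S₀.hot == true]
4. n3.pre = false  [terminal]
5. n4.pre = false  [terminal]
6. n2.pre = 29  [29]
7. n2.off = 0  [0]
8. n5.fin = 21  [S₁.pre + S₁.off - 8]
9. n5.hot = false  [S₁.pre > 29]
10. n6.off = 27  [terminal]
11. n7.off = 28  [terminal]
12. n5.val = 17  [B.fin - 4]
13. n1.pre = 8  [S₁.off * -1 + 8]
14. n1.off = 25  [(if S₀.hot then B.val else S₁.pre) - 4]
15. n8.env = 14  [S₁.pre + 6]
16. n8.cnt = "nu"  ["nu"]
17. n9.hot = false  [C.env > 14]
18. n10.off = 16  [terminal]
19. n9.pre = 22  [d.off * 2 - 10]
20. n9.off = 3  [d.off * 2 - 29]
21. n11.hot = true  [S₀.off > 2]
22. n12.pre = true  [terminal]
23. n13.acc = 23  [terminal]
24. n11.pre = -5  [g.acc * -2 + 41]
25. n11.off = -9  [-9]
26. n8.live = true  [true]
27. n8.pre = 4  [S₀.pre - 18]
28. n0.pre = -6  [S₁.off - 31]
29. n0.off = -6  [S₁.pre - 14]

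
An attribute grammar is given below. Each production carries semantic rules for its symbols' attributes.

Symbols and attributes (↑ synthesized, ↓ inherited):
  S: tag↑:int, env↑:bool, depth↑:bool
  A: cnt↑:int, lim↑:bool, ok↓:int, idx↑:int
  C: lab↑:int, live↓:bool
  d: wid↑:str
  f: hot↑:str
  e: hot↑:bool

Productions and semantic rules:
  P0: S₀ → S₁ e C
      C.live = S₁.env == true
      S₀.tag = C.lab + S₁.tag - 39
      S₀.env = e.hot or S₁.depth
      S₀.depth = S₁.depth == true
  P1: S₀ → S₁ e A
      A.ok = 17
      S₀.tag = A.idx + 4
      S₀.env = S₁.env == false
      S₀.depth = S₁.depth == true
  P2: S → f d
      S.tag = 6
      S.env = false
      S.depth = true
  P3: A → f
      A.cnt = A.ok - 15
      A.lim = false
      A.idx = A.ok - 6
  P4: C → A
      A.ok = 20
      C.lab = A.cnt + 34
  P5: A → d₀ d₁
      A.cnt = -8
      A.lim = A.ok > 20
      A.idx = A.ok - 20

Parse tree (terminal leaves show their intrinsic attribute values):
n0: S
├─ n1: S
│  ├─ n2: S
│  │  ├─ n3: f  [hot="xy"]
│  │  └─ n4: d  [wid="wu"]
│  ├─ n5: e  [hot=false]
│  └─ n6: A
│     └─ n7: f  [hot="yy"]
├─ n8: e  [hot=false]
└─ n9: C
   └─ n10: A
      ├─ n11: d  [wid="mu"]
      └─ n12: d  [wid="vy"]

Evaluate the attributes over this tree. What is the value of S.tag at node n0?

2

1. n3.hot = "xy"  [terminal]
2. n4.wid = "wu"  [terminal]
3. n2.tag = 6  [6]
4. n2.env = false  [false]
5. n2.depth = true  [true]
6. n5.hot = false  [terminal]
7. n6.ok = 17  [17]
8. n7.hot = "yy"  [terminal]
9. n6.cnt = 2  [A.ok - 15]
10. n6.lim = false  [false]
11. n6.idx = 11  [A.ok - 6]
12. n1.tag = 15  [A.idx + 4]
13. n1.env = true  [S₁.env == false]
14. n1.depth = true  [S₁.depth == true]
15. n8.hot = false  [terminal]
16. n9.live = true  [S₁.env == true]
17. n10.ok = 20  [20]
18. n11.wid = "mu"  [terminal]
19. n12.wid = "vy"  [terminal]
20. n10.cnt = -8  [-8]
21. n10.lim = false  [A.ok > 20]
22. n10.idx = 0  [A.ok - 20]
23. n9.lab = 26  [A.cnt + 34]
24. n0.tag = 2  [C.lab + S₁.tag - 39]
25. n0.env = true  [e.hot or S₁.depth]
26. n0.depth = true  [S₁.depth == true]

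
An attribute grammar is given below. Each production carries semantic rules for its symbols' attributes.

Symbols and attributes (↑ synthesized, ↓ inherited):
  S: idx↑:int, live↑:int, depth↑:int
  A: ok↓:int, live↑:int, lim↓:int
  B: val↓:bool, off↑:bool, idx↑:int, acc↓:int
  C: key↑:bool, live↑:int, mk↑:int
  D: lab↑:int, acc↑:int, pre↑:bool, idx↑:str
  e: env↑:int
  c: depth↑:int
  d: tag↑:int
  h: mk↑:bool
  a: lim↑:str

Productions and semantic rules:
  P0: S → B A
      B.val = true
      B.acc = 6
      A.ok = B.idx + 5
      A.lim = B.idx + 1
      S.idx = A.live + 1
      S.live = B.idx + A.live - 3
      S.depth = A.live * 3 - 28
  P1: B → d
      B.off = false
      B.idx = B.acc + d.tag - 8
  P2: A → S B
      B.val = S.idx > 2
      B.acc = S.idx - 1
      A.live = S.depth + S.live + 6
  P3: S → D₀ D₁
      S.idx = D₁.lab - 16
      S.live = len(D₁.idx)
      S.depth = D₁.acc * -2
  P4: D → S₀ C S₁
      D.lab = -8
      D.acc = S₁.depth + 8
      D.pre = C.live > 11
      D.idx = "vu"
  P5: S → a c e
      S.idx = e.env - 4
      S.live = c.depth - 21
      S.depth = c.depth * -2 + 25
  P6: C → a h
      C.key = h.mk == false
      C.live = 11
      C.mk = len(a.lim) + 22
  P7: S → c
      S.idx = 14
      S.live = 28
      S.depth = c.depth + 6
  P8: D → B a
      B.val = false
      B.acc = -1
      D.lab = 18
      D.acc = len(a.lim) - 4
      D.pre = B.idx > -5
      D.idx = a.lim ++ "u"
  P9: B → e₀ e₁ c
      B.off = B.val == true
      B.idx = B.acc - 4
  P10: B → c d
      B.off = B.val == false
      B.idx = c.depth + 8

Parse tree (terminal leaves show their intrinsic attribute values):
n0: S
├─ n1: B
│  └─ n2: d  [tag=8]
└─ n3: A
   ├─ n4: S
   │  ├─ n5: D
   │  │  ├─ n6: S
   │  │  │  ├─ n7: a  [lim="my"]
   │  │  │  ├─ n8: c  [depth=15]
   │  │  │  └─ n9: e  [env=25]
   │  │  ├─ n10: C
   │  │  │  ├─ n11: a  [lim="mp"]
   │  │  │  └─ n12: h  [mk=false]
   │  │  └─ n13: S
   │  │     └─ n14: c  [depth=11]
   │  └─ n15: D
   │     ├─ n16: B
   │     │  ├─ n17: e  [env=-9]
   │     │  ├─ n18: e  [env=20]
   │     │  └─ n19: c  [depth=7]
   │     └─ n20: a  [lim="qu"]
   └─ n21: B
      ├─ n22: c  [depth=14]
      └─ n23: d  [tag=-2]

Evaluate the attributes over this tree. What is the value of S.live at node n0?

1. n1.val = true  [true]
2. n1.acc = 6  [6]
3. n2.tag = 8  [terminal]
4. n1.off = false  [false]
5. n1.idx = 6  [B.acc + d.tag - 8]
6. n3.ok = 11  [B.idx + 5]
7. n3.lim = 7  [B.idx + 1]
8. n7.lim = "my"  [terminal]
9. n8.depth = 15  [terminal]
10. n9.env = 25  [terminal]
11. n6.idx = 21  [e.env - 4]
12. n6.live = -6  [c.depth - 21]
13. n6.depth = -5  [c.depth * -2 + 25]
14. n11.lim = "mp"  [terminal]
15. n12.mk = false  [terminal]
16. n10.key = true  [h.mk == false]
17. n10.live = 11  [11]
18. n10.mk = 24  [len(a.lim) + 22]
19. n14.depth = 11  [terminal]
20. n13.idx = 14  [14]
21. n13.live = 28  [28]
22. n13.depth = 17  [c.depth + 6]
23. n5.lab = -8  [-8]
24. n5.acc = 25  [S₁.depth + 8]
25. n5.pre = false  [C.live > 11]
26. n5.idx = "vu"  ["vu"]
27. n16.val = false  [false]
28. n16.acc = -1  [-1]
29. n17.env = -9  [terminal]
30. n18.env = 20  [terminal]
31. n19.depth = 7  [terminal]
32. n16.off = false  [B.val == true]
33. n16.idx = -5  [B.acc - 4]
34. n20.lim = "qu"  [terminal]
35. n15.lab = 18  [18]
36. n15.acc = -2  [len(a.lim) - 4]
37. n15.pre = false  [B.idx > -5]
38. n15.idx = "quu"  [a.lim ++ "u"]
39. n4.idx = 2  [D₁.lab - 16]
40. n4.live = 3  [len(D₁.idx)]
41. n4.depth = 4  [D₁.acc * -2]
42. n21.val = false  [S.idx > 2]
43. n21.acc = 1  [S.idx - 1]
44. n22.depth = 14  [terminal]
45. n23.tag = -2  [terminal]
46. n21.off = true  [B.val == false]
47. n21.idx = 22  [c.depth + 8]
48. n3.live = 13  [S.depth + S.live + 6]
49. n0.idx = 14  [A.live + 1]
50. n0.live = 16  [B.idx + A.live - 3]
51. n0.depth = 11  [A.live * 3 - 28]

16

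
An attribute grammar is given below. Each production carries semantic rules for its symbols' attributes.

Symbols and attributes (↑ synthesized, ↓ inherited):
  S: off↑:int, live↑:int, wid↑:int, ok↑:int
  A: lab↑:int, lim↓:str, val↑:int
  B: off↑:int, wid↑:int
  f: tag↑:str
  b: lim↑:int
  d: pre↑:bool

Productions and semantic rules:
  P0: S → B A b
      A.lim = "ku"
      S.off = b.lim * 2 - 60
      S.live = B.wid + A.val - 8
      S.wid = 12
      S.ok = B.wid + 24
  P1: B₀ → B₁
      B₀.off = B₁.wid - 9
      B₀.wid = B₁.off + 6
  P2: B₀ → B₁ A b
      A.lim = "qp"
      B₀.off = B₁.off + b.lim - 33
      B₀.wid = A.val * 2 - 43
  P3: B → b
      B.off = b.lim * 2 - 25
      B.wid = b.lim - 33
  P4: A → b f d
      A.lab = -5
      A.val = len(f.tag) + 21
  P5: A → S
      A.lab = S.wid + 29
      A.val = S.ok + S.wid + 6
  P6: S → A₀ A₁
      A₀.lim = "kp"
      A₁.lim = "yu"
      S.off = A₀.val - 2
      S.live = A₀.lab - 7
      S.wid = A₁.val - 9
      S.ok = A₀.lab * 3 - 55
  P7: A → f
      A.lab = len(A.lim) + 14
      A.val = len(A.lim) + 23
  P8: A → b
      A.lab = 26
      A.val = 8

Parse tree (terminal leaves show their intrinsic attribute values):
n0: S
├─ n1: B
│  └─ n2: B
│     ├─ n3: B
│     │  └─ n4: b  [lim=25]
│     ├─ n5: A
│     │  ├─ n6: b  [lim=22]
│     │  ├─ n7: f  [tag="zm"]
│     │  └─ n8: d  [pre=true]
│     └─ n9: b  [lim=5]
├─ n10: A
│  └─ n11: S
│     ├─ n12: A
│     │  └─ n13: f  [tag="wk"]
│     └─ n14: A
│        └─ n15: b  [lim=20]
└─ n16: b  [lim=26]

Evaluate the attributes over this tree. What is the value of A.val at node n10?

-2

1. n4.lim = 25  [terminal]
2. n3.off = 25  [b.lim * 2 - 25]
3. n3.wid = -8  [b.lim - 33]
4. n5.lim = "qp"  ["qp"]
5. n6.lim = 22  [terminal]
6. n7.tag = "zm"  [terminal]
7. n8.pre = true  [terminal]
8. n5.lab = -5  [-5]
9. n5.val = 23  [len(f.tag) + 21]
10. n9.lim = 5  [terminal]
11. n2.off = -3  [B₁.off + b.lim - 33]
12. n2.wid = 3  [A.val * 2 - 43]
13. n1.off = -6  [B₁.wid - 9]
14. n1.wid = 3  [B₁.off + 6]
15. n10.lim = "ku"  ["ku"]
16. n12.lim = "kp"  ["kp"]
17. n13.tag = "wk"  [terminal]
18. n12.lab = 16  [len(A.lim) + 14]
19. n12.val = 25  [len(A.lim) + 23]
20. n14.lim = "yu"  ["yu"]
21. n15.lim = 20  [terminal]
22. n14.lab = 26  [26]
23. n14.val = 8  [8]
24. n11.off = 23  [A₀.val - 2]
25. n11.live = 9  [A₀.lab - 7]
26. n11.wid = -1  [A₁.val - 9]
27. n11.ok = -7  [A₀.lab * 3 - 55]
28. n10.lab = 28  [S.wid + 29]
29. n10.val = -2  [S.ok + S.wid + 6]
30. n16.lim = 26  [terminal]
31. n0.off = -8  [b.lim * 2 - 60]
32. n0.live = -7  [B.wid + A.val - 8]
33. n0.wid = 12  [12]
34. n0.ok = 27  [B.wid + 24]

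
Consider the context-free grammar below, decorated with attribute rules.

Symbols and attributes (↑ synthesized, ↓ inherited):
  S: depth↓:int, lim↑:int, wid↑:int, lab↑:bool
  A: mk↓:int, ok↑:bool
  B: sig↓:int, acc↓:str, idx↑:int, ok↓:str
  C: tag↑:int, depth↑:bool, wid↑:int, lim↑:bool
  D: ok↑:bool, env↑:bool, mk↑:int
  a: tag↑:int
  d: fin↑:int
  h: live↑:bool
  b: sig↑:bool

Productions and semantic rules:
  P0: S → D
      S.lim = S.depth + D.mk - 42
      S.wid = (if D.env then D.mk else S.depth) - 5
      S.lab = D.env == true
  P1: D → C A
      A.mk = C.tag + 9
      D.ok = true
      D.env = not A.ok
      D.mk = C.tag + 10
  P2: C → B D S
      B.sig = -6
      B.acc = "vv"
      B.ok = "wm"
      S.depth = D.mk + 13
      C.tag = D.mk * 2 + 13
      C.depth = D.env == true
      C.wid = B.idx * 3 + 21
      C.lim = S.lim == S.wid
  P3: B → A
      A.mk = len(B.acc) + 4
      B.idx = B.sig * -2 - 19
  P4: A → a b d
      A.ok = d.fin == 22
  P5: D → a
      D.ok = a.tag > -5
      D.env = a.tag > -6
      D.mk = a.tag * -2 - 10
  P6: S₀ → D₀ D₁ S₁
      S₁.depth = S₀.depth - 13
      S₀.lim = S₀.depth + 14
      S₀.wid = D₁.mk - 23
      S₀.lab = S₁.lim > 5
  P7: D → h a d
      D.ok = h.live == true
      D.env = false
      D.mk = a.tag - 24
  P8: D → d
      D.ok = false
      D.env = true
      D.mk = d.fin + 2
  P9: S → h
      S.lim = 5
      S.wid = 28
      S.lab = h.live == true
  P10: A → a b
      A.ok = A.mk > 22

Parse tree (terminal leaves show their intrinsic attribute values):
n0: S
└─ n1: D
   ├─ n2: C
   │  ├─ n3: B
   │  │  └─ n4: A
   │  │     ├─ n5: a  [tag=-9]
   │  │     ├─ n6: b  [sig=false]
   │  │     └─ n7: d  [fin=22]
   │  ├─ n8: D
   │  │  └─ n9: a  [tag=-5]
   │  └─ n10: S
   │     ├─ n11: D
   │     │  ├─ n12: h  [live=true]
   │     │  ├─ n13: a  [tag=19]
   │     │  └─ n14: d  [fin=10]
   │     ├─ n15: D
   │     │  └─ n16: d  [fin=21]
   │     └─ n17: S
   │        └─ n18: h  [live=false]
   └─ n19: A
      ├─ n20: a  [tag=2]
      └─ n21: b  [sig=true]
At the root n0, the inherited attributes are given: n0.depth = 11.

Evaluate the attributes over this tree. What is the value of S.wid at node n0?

1. n0.depth = 11  [given at root]
2. n3.sig = -6  [-6]
3. n3.acc = "vv"  ["vv"]
4. n3.ok = "wm"  ["wm"]
5. n4.mk = 6  [len(B.acc) + 4]
6. n5.tag = -9  [terminal]
7. n6.sig = false  [terminal]
8. n7.fin = 22  [terminal]
9. n4.ok = true  [d.fin == 22]
10. n3.idx = -7  [B.sig * -2 - 19]
11. n9.tag = -5  [terminal]
12. n8.ok = false  [a.tag > -5]
13. n8.env = true  [a.tag > -6]
14. n8.mk = 0  [a.tag * -2 - 10]
15. n10.depth = 13  [D.mk + 13]
16. n12.live = true  [terminal]
17. n13.tag = 19  [terminal]
18. n14.fin = 10  [terminal]
19. n11.ok = true  [h.live == true]
20. n11.env = false  [false]
21. n11.mk = -5  [a.tag - 24]
22. n16.fin = 21  [terminal]
23. n15.ok = false  [false]
24. n15.env = true  [true]
25. n15.mk = 23  [d.fin + 2]
26. n17.depth = 0  [S₀.depth - 13]
27. n18.live = false  [terminal]
28. n17.lim = 5  [5]
29. n17.wid = 28  [28]
30. n17.lab = false  [h.live == true]
31. n10.lim = 27  [S₀.depth + 14]
32. n10.wid = 0  [D₁.mk - 23]
33. n10.lab = false  [S₁.lim > 5]
34. n2.tag = 13  [D.mk * 2 + 13]
35. n2.depth = true  [D.env == true]
36. n2.wid = 0  [B.idx * 3 + 21]
37. n2.lim = false  [S.lim == S.wid]
38. n19.mk = 22  [C.tag + 9]
39. n20.tag = 2  [terminal]
40. n21.sig = true  [terminal]
41. n19.ok = false  [A.mk > 22]
42. n1.ok = true  [true]
43. n1.env = true  [not A.ok]
44. n1.mk = 23  [C.tag + 10]
45. n0.lim = -8  [S.depth + D.mk - 42]
46. n0.wid = 18  [(if D.env then D.mk else S.depth) - 5]
47. n0.lab = true  [D.env == true]

18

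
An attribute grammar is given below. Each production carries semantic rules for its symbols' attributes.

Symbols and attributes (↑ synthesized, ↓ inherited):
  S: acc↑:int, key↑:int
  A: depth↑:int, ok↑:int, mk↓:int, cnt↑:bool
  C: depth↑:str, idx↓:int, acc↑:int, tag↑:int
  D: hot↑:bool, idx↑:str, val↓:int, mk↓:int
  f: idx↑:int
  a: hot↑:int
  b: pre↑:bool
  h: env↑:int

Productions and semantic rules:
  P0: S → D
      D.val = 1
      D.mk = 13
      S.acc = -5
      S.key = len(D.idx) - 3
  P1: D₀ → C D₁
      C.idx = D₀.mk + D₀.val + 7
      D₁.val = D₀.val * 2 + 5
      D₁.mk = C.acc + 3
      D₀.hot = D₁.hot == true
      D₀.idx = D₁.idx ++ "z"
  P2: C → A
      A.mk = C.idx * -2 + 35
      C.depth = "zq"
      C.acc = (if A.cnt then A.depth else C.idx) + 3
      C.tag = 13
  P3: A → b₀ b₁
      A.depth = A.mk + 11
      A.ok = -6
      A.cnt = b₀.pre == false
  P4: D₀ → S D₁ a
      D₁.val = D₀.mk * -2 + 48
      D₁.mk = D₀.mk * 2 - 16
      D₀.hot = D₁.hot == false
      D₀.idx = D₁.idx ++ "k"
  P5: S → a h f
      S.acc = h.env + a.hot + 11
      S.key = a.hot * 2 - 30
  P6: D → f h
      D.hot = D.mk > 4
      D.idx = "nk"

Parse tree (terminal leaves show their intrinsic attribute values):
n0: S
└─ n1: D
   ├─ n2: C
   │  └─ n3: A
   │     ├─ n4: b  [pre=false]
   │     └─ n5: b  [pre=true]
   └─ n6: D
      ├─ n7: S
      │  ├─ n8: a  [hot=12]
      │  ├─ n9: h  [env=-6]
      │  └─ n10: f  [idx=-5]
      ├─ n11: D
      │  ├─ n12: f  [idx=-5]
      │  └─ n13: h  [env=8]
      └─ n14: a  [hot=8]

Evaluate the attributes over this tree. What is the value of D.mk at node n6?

1. n1.val = 1  [1]
2. n1.mk = 13  [13]
3. n2.idx = 21  [D₀.mk + D₀.val + 7]
4. n3.mk = -7  [C.idx * -2 + 35]
5. n4.pre = false  [terminal]
6. n5.pre = true  [terminal]
7. n3.depth = 4  [A.mk + 11]
8. n3.ok = -6  [-6]
9. n3.cnt = true  [b₀.pre == false]
10. n2.depth = "zq"  ["zq"]
11. n2.acc = 7  [(if A.cnt then A.depth else C.idx) + 3]
12. n2.tag = 13  [13]
13. n6.val = 7  [D₀.val * 2 + 5]
14. n6.mk = 10  [C.acc + 3]
15. n8.hot = 12  [terminal]
16. n9.env = -6  [terminal]
17. n10.idx = -5  [terminal]
18. n7.acc = 17  [h.env + a.hot + 11]
19. n7.key = -6  [a.hot * 2 - 30]
20. n11.val = 28  [D₀.mk * -2 + 48]
21. n11.mk = 4  [D₀.mk * 2 - 16]
22. n12.idx = -5  [terminal]
23. n13.env = 8  [terminal]
24. n11.hot = false  [D.mk > 4]
25. n11.idx = "nk"  ["nk"]
26. n14.hot = 8  [terminal]
27. n6.hot = true  [D₁.hot == false]
28. n6.idx = "nkk"  [D₁.idx ++ "k"]
29. n1.hot = true  [D₁.hot == true]
30. n1.idx = "nkkz"  [D₁.idx ++ "z"]
31. n0.acc = -5  [-5]
32. n0.key = 1  [len(D.idx) - 3]

10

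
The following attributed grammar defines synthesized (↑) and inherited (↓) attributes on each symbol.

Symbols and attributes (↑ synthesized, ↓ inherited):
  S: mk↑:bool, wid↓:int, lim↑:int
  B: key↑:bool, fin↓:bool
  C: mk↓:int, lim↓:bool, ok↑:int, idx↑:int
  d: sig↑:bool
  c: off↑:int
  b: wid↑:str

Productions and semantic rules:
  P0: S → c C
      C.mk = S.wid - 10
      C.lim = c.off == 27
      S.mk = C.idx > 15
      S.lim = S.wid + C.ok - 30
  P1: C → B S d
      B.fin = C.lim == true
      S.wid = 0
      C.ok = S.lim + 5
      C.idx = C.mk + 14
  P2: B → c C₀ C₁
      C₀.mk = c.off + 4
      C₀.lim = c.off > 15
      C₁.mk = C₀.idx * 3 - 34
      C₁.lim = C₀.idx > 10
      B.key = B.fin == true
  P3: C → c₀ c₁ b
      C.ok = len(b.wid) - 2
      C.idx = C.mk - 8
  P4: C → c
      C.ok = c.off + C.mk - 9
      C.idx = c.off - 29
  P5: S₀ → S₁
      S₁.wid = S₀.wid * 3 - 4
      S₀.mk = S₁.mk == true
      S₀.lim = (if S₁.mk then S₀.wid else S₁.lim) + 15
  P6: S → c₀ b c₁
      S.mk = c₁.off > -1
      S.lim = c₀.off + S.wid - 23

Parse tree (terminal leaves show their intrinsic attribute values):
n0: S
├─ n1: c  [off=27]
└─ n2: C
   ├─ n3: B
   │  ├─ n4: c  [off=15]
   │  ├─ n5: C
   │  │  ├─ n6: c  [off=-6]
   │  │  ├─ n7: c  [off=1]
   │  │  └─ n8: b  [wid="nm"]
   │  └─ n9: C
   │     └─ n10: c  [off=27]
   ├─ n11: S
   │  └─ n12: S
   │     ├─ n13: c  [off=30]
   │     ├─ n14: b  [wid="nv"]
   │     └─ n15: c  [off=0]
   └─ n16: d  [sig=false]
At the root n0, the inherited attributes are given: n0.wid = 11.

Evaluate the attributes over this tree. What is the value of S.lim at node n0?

1. n0.wid = 11  [given at root]
2. n1.off = 27  [terminal]
3. n2.mk = 1  [S.wid - 10]
4. n2.lim = true  [c.off == 27]
5. n3.fin = true  [C.lim == true]
6. n4.off = 15  [terminal]
7. n5.mk = 19  [c.off + 4]
8. n5.lim = false  [c.off > 15]
9. n6.off = -6  [terminal]
10. n7.off = 1  [terminal]
11. n8.wid = "nm"  [terminal]
12. n5.ok = 0  [len(b.wid) - 2]
13. n5.idx = 11  [C.mk - 8]
14. n9.mk = -1  [C₀.idx * 3 - 34]
15. n9.lim = true  [C₀.idx > 10]
16. n10.off = 27  [terminal]
17. n9.ok = 17  [c.off + C.mk - 9]
18. n9.idx = -2  [c.off - 29]
19. n3.key = true  [B.fin == true]
20. n11.wid = 0  [0]
21. n12.wid = -4  [S₀.wid * 3 - 4]
22. n13.off = 30  [terminal]
23. n14.wid = "nv"  [terminal]
24. n15.off = 0  [terminal]
25. n12.mk = true  [c₁.off > -1]
26. n12.lim = 3  [c₀.off + S.wid - 23]
27. n11.mk = true  [S₁.mk == true]
28. n11.lim = 15  [(if S₁.mk then S₀.wid else S₁.lim) + 15]
29. n16.sig = false  [terminal]
30. n2.ok = 20  [S.lim + 5]
31. n2.idx = 15  [C.mk + 14]
32. n0.mk = false  [C.idx > 15]
33. n0.lim = 1  [S.wid + C.ok - 30]

1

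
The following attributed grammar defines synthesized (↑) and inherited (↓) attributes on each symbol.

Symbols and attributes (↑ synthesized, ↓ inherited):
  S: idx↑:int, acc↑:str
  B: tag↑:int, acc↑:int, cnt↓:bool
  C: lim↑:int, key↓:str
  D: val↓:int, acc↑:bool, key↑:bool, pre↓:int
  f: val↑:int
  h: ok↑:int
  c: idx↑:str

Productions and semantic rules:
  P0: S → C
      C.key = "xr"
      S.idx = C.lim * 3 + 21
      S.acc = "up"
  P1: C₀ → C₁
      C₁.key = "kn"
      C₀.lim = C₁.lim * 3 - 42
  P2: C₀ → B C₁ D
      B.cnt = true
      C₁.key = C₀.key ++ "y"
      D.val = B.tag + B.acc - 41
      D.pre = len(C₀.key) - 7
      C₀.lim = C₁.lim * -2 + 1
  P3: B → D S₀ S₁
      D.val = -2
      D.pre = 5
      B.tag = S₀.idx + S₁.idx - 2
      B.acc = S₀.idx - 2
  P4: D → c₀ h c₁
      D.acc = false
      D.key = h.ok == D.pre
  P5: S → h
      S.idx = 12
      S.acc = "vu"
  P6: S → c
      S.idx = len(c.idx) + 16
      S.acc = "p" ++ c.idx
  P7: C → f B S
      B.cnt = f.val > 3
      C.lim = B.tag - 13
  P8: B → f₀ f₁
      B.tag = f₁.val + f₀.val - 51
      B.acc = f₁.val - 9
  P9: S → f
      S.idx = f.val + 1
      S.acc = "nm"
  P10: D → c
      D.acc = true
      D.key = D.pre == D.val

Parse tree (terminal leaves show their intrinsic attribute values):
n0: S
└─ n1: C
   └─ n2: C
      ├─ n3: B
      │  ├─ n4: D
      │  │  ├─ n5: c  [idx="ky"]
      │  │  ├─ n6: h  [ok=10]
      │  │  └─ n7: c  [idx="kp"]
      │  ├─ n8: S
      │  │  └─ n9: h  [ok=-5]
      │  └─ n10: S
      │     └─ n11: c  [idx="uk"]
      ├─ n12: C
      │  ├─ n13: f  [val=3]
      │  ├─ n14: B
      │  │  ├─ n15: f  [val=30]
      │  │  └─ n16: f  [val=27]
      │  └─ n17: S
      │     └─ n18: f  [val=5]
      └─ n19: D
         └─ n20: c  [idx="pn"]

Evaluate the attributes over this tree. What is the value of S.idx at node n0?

1. n1.key = "xr"  ["xr"]
2. n2.key = "kn"  ["kn"]
3. n3.cnt = true  [true]
4. n4.val = -2  [-2]
5. n4.pre = 5  [5]
6. n5.idx = "ky"  [terminal]
7. n6.ok = 10  [terminal]
8. n7.idx = "kp"  [terminal]
9. n4.acc = false  [false]
10. n4.key = false  [h.ok == D.pre]
11. n9.ok = -5  [terminal]
12. n8.idx = 12  [12]
13. n8.acc = "vu"  ["vu"]
14. n11.idx = "uk"  [terminal]
15. n10.idx = 18  [len(c.idx) + 16]
16. n10.acc = "puk"  ["p" ++ c.idx]
17. n3.tag = 28  [S₀.idx + S₁.idx - 2]
18. n3.acc = 10  [S₀.idx - 2]
19. n12.key = "kny"  [C₀.key ++ "y"]
20. n13.val = 3  [terminal]
21. n14.cnt = false  [f.val > 3]
22. n15.val = 30  [terminal]
23. n16.val = 27  [terminal]
24. n14.tag = 6  [f₁.val + f₀.val - 51]
25. n14.acc = 18  [f₁.val - 9]
26. n18.val = 5  [terminal]
27. n17.idx = 6  [f.val + 1]
28. n17.acc = "nm"  ["nm"]
29. n12.lim = -7  [B.tag - 13]
30. n19.val = -3  [B.tag + B.acc - 41]
31. n19.pre = -5  [len(C₀.key) - 7]
32. n20.idx = "pn"  [terminal]
33. n19.acc = true  [true]
34. n19.key = false  [D.pre == D.val]
35. n2.lim = 15  [C₁.lim * -2 + 1]
36. n1.lim = 3  [C₁.lim * 3 - 42]
37. n0.idx = 30  [C.lim * 3 + 21]
38. n0.acc = "up"  ["up"]

30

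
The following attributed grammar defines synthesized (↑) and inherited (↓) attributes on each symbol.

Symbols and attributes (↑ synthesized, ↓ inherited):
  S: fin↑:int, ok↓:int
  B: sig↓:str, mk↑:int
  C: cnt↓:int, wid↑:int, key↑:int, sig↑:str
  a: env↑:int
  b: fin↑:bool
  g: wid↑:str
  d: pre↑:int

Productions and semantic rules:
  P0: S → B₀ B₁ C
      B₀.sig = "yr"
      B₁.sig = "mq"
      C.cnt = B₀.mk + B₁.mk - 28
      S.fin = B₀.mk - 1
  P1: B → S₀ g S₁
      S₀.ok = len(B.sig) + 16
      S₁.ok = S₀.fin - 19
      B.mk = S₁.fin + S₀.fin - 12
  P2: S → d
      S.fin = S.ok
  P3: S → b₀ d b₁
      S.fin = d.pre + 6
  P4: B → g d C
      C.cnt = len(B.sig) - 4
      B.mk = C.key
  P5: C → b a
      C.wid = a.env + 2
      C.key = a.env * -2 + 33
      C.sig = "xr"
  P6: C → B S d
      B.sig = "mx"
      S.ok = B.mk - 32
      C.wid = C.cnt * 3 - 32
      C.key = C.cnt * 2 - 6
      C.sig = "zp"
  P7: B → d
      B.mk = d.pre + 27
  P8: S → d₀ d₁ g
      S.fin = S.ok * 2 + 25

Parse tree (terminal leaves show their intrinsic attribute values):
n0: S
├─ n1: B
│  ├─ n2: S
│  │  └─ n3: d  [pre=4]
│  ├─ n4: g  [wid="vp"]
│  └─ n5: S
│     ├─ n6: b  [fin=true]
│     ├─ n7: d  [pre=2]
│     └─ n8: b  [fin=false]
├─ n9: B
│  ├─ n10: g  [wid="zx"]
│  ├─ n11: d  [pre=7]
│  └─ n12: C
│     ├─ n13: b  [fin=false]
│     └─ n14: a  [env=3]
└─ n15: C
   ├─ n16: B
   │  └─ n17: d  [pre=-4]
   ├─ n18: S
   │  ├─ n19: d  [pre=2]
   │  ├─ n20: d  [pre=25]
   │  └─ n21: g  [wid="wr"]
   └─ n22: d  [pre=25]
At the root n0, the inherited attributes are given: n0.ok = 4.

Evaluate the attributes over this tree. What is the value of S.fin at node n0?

13

1. n0.ok = 4  [given at root]
2. n1.sig = "yr"  ["yr"]
3. n2.ok = 18  [len(B.sig) + 16]
4. n3.pre = 4  [terminal]
5. n2.fin = 18  [S.ok]
6. n4.wid = "vp"  [terminal]
7. n5.ok = -1  [S₀.fin - 19]
8. n6.fin = true  [terminal]
9. n7.pre = 2  [terminal]
10. n8.fin = false  [terminal]
11. n5.fin = 8  [d.pre + 6]
12. n1.mk = 14  [S₁.fin + S₀.fin - 12]
13. n9.sig = "mq"  ["mq"]
14. n10.wid = "zx"  [terminal]
15. n11.pre = 7  [terminal]
16. n12.cnt = -2  [len(B.sig) - 4]
17. n13.fin = false  [terminal]
18. n14.env = 3  [terminal]
19. n12.wid = 5  [a.env + 2]
20. n12.key = 27  [a.env * -2 + 33]
21. n12.sig = "xr"  ["xr"]
22. n9.mk = 27  [C.key]
23. n15.cnt = 13  [B₀.mk + B₁.mk - 28]
24. n16.sig = "mx"  ["mx"]
25. n17.pre = -4  [terminal]
26. n16.mk = 23  [d.pre + 27]
27. n18.ok = -9  [B.mk - 32]
28. n19.pre = 2  [terminal]
29. n20.pre = 25  [terminal]
30. n21.wid = "wr"  [terminal]
31. n18.fin = 7  [S.ok * 2 + 25]
32. n22.pre = 25  [terminal]
33. n15.wid = 7  [C.cnt * 3 - 32]
34. n15.key = 20  [C.cnt * 2 - 6]
35. n15.sig = "zp"  ["zp"]
36. n0.fin = 13  [B₀.mk - 1]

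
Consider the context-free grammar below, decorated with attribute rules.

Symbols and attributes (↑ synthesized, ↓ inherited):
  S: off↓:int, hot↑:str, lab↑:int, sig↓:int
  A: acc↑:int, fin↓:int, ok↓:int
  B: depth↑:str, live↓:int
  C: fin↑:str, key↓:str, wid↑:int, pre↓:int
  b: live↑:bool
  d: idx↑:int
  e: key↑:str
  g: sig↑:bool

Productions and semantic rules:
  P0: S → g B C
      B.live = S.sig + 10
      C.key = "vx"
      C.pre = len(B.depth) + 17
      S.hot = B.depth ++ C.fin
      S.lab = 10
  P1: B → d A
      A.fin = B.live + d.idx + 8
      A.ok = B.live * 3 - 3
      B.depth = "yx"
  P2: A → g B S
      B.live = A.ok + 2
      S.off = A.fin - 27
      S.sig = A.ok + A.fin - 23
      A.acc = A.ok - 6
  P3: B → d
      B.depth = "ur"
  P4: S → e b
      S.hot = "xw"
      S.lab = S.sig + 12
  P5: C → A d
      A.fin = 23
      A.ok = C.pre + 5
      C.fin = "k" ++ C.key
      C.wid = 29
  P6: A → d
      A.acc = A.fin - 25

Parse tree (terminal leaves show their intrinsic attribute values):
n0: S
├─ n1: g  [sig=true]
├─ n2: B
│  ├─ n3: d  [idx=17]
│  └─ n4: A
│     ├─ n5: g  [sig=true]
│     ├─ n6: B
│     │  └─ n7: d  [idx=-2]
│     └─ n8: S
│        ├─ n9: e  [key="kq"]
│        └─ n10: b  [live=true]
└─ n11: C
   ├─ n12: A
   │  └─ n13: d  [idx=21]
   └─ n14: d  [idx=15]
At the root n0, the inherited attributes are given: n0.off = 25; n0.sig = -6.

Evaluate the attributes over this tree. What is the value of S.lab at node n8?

1. n0.off = 25  [given at root]
2. n0.sig = -6  [given at root]
3. n1.sig = true  [terminal]
4. n2.live = 4  [S.sig + 10]
5. n3.idx = 17  [terminal]
6. n4.fin = 29  [B.live + d.idx + 8]
7. n4.ok = 9  [B.live * 3 - 3]
8. n5.sig = true  [terminal]
9. n6.live = 11  [A.ok + 2]
10. n7.idx = -2  [terminal]
11. n6.depth = "ur"  ["ur"]
12. n8.off = 2  [A.fin - 27]
13. n8.sig = 15  [A.ok + A.fin - 23]
14. n9.key = "kq"  [terminal]
15. n10.live = true  [terminal]
16. n8.hot = "xw"  ["xw"]
17. n8.lab = 27  [S.sig + 12]
18. n4.acc = 3  [A.ok - 6]
19. n2.depth = "yx"  ["yx"]
20. n11.key = "vx"  ["vx"]
21. n11.pre = 19  [len(B.depth) + 17]
22. n12.fin = 23  [23]
23. n12.ok = 24  [C.pre + 5]
24. n13.idx = 21  [terminal]
25. n12.acc = -2  [A.fin - 25]
26. n14.idx = 15  [terminal]
27. n11.fin = "kvx"  ["k" ++ C.key]
28. n11.wid = 29  [29]
29. n0.hot = "yxkvx"  [B.depth ++ C.fin]
30. n0.lab = 10  [10]

27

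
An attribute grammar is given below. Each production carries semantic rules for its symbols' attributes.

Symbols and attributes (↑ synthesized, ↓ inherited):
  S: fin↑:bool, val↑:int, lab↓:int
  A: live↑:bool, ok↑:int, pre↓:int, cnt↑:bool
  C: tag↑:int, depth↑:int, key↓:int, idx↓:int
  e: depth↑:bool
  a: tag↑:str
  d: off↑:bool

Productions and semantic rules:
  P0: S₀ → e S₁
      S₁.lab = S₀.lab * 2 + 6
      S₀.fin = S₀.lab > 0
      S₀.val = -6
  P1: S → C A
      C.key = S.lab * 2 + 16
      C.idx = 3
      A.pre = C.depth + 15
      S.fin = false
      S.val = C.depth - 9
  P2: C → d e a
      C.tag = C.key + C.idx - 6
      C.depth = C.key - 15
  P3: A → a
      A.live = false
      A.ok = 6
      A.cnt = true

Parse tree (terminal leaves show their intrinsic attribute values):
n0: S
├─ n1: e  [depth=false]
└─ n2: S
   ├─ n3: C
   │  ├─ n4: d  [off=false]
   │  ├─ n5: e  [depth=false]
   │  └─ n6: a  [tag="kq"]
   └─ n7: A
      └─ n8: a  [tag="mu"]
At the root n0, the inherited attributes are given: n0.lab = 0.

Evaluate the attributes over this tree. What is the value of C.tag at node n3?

1. n0.lab = 0  [given at root]
2. n1.depth = false  [terminal]
3. n2.lab = 6  [S₀.lab * 2 + 6]
4. n3.key = 28  [S.lab * 2 + 16]
5. n3.idx = 3  [3]
6. n4.off = false  [terminal]
7. n5.depth = false  [terminal]
8. n6.tag = "kq"  [terminal]
9. n3.tag = 25  [C.key + C.idx - 6]
10. n3.depth = 13  [C.key - 15]
11. n7.pre = 28  [C.depth + 15]
12. n8.tag = "mu"  [terminal]
13. n7.live = false  [false]
14. n7.ok = 6  [6]
15. n7.cnt = true  [true]
16. n2.fin = false  [false]
17. n2.val = 4  [C.depth - 9]
18. n0.fin = false  [S₀.lab > 0]
19. n0.val = -6  [-6]

25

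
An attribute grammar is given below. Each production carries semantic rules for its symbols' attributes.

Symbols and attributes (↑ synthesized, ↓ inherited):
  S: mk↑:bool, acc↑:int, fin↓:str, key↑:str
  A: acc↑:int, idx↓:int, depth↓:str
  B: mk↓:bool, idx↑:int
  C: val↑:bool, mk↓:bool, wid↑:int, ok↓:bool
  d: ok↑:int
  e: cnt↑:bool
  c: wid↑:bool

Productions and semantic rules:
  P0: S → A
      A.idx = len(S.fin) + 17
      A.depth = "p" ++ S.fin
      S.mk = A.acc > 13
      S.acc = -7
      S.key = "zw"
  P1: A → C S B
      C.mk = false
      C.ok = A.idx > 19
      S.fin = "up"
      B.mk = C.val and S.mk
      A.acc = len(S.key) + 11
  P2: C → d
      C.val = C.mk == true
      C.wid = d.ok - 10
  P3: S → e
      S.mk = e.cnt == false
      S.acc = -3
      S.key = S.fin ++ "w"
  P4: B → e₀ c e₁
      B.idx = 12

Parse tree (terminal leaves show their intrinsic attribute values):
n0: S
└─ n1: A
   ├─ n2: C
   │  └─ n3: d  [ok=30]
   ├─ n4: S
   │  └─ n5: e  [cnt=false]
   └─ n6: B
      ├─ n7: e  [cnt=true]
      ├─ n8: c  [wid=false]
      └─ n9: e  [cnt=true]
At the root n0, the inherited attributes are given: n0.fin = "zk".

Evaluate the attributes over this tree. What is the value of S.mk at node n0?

1. n0.fin = "zk"  [given at root]
2. n1.idx = 19  [len(S.fin) + 17]
3. n1.depth = "pzk"  ["p" ++ S.fin]
4. n2.mk = false  [false]
5. n2.ok = false  [A.idx > 19]
6. n3.ok = 30  [terminal]
7. n2.val = false  [C.mk == true]
8. n2.wid = 20  [d.ok - 10]
9. n4.fin = "up"  ["up"]
10. n5.cnt = false  [terminal]
11. n4.mk = true  [e.cnt == false]
12. n4.acc = -3  [-3]
13. n4.key = "upw"  [S.fin ++ "w"]
14. n6.mk = false  [C.val and S.mk]
15. n7.cnt = true  [terminal]
16. n8.wid = false  [terminal]
17. n9.cnt = true  [terminal]
18. n6.idx = 12  [12]
19. n1.acc = 14  [len(S.key) + 11]
20. n0.mk = true  [A.acc > 13]
21. n0.acc = -7  [-7]
22. n0.key = "zw"  ["zw"]

true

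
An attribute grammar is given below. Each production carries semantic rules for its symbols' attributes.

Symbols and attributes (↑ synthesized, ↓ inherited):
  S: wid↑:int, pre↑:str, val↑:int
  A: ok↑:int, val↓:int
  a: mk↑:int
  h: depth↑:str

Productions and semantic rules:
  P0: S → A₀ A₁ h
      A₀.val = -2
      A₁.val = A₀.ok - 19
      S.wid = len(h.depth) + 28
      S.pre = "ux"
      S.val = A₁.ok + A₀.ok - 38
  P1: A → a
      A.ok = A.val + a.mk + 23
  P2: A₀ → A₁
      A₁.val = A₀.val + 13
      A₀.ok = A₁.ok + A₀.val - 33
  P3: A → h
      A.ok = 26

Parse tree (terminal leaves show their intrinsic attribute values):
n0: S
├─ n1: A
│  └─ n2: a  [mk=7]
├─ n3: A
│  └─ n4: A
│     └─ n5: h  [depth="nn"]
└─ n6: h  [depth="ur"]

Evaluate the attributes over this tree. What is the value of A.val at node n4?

22

1. n1.val = -2  [-2]
2. n2.mk = 7  [terminal]
3. n1.ok = 28  [A.val + a.mk + 23]
4. n3.val = 9  [A₀.ok - 19]
5. n4.val = 22  [A₀.val + 13]
6. n5.depth = "nn"  [terminal]
7. n4.ok = 26  [26]
8. n3.ok = 2  [A₁.ok + A₀.val - 33]
9. n6.depth = "ur"  [terminal]
10. n0.wid = 30  [len(h.depth) + 28]
11. n0.pre = "ux"  ["ux"]
12. n0.val = -8  [A₁.ok + A₀.ok - 38]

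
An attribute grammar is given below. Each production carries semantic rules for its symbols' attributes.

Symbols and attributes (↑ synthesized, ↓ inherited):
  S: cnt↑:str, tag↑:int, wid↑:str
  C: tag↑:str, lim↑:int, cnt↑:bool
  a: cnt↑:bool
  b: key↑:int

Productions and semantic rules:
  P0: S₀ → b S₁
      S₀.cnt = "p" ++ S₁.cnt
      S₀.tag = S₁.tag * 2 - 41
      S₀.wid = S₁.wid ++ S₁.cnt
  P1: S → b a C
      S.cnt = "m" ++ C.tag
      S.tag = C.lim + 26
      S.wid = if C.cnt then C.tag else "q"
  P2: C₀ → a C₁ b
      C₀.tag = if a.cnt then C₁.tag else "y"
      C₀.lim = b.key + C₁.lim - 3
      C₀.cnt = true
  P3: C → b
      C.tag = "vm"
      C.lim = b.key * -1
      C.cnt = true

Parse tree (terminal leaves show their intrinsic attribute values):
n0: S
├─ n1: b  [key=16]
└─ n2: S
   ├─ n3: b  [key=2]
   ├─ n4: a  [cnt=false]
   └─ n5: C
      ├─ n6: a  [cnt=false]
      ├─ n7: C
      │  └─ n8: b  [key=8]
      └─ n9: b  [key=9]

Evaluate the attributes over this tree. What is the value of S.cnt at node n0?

1. n1.key = 16  [terminal]
2. n3.key = 2  [terminal]
3. n4.cnt = false  [terminal]
4. n6.cnt = false  [terminal]
5. n8.key = 8  [terminal]
6. n7.tag = "vm"  ["vm"]
7. n7.lim = -8  [b.key * -1]
8. n7.cnt = true  [true]
9. n9.key = 9  [terminal]
10. n5.tag = "y"  [if a.cnt then C₁.tag else "y"]
11. n5.lim = -2  [b.key + C₁.lim - 3]
12. n5.cnt = true  [true]
13. n2.cnt = "my"  ["m" ++ C.tag]
14. n2.tag = 24  [C.lim + 26]
15. n2.wid = "y"  [if C.cnt then C.tag else "q"]
16. n0.cnt = "pmy"  ["p" ++ S₁.cnt]
17. n0.tag = 7  [S₁.tag * 2 - 41]
18. n0.wid = "ymy"  [S₁.wid ++ S₁.cnt]

"pmy"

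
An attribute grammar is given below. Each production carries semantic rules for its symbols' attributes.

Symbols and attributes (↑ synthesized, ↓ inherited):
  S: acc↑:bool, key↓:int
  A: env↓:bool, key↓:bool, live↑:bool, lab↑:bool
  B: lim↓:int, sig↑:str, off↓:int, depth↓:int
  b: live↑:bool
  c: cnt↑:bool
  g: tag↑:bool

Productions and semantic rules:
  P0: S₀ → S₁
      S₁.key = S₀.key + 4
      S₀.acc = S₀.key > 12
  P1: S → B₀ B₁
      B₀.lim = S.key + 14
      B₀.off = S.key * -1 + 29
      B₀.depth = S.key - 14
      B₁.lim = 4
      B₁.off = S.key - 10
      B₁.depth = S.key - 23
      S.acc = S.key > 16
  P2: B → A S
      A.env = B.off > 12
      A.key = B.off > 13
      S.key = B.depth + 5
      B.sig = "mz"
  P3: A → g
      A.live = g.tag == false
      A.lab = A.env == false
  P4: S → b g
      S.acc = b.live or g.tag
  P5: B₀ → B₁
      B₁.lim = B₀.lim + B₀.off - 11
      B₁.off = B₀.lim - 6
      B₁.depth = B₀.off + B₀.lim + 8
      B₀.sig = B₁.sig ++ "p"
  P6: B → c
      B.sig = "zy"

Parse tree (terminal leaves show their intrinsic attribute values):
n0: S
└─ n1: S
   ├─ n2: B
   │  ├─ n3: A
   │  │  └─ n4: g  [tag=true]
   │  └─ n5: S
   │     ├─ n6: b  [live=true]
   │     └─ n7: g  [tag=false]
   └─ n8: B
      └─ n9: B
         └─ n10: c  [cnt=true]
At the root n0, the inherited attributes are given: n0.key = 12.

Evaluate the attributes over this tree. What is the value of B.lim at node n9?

1. n0.key = 12  [given at root]
2. n1.key = 16  [S₀.key + 4]
3. n2.lim = 30  [S.key + 14]
4. n2.off = 13  [S.key * -1 + 29]
5. n2.depth = 2  [S.key - 14]
6. n3.env = true  [B.off > 12]
7. n3.key = false  [B.off > 13]
8. n4.tag = true  [terminal]
9. n3.live = false  [g.tag == false]
10. n3.lab = false  [A.env == false]
11. n5.key = 7  [B.depth + 5]
12. n6.live = true  [terminal]
13. n7.tag = false  [terminal]
14. n5.acc = true  [b.live or g.tag]
15. n2.sig = "mz"  ["mz"]
16. n8.lim = 4  [4]
17. n8.off = 6  [S.key - 10]
18. n8.depth = -7  [S.key - 23]
19. n9.lim = -1  [B₀.lim + B₀.off - 11]
20. n9.off = -2  [B₀.lim - 6]
21. n9.depth = 18  [B₀.off + B₀.lim + 8]
22. n10.cnt = true  [terminal]
23. n9.sig = "zy"  ["zy"]
24. n8.sig = "zyp"  [B₁.sig ++ "p"]
25. n1.acc = false  [S.key > 16]
26. n0.acc = false  [S₀.key > 12]

-1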